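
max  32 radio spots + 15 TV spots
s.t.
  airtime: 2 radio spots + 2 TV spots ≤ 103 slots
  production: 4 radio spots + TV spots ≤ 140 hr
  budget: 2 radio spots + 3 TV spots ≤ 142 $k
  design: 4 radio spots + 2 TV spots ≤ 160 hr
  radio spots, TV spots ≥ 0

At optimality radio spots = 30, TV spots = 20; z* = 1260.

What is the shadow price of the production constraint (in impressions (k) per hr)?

At the optimum: airtime uses 100 of 103 (slack = 3); production uses 140 of 140 (binding); budget uses 120 of 142 (slack = 22); design uses 160 of 160 (binding).
By complementary slackness, y = 0 for the non-binding constraints.
The binding rows give the dual system: 4·y_production + 4·y_design = 32 and 1·y_production + 2·y_design = 15.
This yields shadow prices y_production = 1, y_design = 7.
Shadow price of production = 1.

1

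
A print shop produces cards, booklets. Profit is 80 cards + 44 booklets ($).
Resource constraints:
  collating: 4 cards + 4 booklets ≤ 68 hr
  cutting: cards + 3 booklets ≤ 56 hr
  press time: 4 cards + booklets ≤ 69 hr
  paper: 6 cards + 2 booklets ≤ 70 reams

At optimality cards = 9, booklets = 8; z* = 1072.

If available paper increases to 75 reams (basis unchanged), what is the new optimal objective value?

1117

At the optimum: collating uses 68 of 68 (binding); cutting uses 33 of 56 (slack = 23); press time uses 44 of 69 (slack = 25); paper uses 70 of 70 (binding).
By complementary slackness, y = 0 for the non-binding constraints.
From A_Bᵀ y = c: 4·y_collating + 6·y_paper = 80; 4·y_collating + 2·y_paper = 44.
This yields shadow prices y_collating = 6.5, y_paper = 9.
Δz = y_paper·Δb = 9 × (5) = 45, so new z* = 1072 + 45 = 1117.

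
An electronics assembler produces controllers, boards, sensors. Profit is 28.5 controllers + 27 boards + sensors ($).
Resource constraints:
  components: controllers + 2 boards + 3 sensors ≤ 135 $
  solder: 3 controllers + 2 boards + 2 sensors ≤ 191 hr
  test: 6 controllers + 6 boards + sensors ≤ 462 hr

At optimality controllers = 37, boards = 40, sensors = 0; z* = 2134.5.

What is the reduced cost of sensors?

-6

At the optimum: components uses 117 of 135 (slack = 18); solder uses 191 of 191 (binding); test uses 462 of 462 (binding).
Since components is not tight, its dual is 0.
The binding rows give the dual system: 3·y_solder + 6·y_test = 28.5 and 2·y_solder + 6·y_test = 27.
Solving: y_solder = 1.5, y_test = 4.
Reduced cost of sensors: c₃ − yᵀa₃ = 1 − (1.5·2 + 4·1) = 1 − 7 = -6.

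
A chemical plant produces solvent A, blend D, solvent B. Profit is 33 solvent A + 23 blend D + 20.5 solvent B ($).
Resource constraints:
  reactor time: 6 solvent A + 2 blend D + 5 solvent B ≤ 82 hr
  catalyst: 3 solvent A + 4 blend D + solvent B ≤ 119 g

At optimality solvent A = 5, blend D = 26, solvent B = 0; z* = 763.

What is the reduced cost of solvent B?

-1

At the optimum: reactor time uses 82 of 82 (binding); catalyst uses 119 of 119 (binding).
Dual feasibility on the basic columns requires 6·y_reactor time + 3·y_catalyst = 33, 2·y_reactor time + 4·y_catalyst = 23.
Solving: y_reactor time = 3.5, y_catalyst = 4.
Reduced cost of solvent B: c₃ − yᵀa₃ = 20.5 − (3.5·5 + 4·1) = 20.5 − 21.5 = -1.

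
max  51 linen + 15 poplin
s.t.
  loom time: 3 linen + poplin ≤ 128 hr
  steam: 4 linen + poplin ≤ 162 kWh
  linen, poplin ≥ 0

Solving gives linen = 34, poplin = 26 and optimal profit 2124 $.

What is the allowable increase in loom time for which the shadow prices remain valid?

34

Binding constraints: loom time, steam. The basis is B = [[3,1],[4,1]] with det -1.
Per unit increase in loom time, x* moves by d = (-1, 4).
The basis stays optimal until linen reaches 0; allowable increase = 34 hr.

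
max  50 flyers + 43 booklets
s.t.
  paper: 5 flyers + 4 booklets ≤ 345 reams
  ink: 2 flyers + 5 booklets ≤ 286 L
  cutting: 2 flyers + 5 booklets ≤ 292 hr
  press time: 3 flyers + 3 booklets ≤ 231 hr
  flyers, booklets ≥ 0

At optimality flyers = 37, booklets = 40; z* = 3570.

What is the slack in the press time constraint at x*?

press time used = 3·37 + 3·40 = 231; slack = 231 − 231 = 0.

0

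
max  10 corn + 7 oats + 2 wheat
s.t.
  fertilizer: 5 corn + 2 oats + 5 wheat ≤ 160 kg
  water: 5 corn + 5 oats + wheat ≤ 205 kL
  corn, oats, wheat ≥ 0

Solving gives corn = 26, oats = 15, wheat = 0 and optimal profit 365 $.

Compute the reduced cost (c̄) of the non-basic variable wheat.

-4

Both fertilizer and water are binding at x*.
Dual feasibility on the basic columns requires 5·y_fertilizer + 5·y_water = 10, 2·y_fertilizer + 5·y_water = 7.
This yields shadow prices y_fertilizer = 1, y_water = 1.
Reduced cost of wheat: c₃ − yᵀa₃ = 2 − (1·5 + 1·1) = 2 − 6 = -4.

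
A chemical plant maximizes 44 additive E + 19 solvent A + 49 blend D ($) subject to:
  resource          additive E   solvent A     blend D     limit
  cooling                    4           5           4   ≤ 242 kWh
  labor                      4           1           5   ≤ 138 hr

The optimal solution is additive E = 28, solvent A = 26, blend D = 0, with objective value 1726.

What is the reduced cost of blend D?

-4

Both cooling and labor are binding at x*.
From A_Bᵀ y = c: 4·y_cooling + 4·y_labor = 44; 5·y_cooling + 1·y_labor = 19.
This yields shadow prices y_cooling = 2, y_labor = 9.
Reduced cost of blend D: c₃ − yᵀa₃ = 49 − (2·4 + 9·5) = 49 − 53 = -4.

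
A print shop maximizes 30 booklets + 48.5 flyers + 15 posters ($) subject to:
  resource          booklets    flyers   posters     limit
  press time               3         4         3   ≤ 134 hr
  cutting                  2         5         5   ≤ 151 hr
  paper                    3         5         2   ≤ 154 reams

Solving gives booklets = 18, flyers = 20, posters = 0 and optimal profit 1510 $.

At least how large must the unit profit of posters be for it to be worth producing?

Check each constraint at x*: press time 134/134 (tight); cutting 136/151 (slack 15); paper 154/154 (tight).
Slack constraints have shadow price 0 (complementary slackness).
Dual feasibility on the basic columns requires 3·y_press time + 3·y_paper = 30, 4·y_press time + 5·y_paper = 48.5.
This yields shadow prices y_press time = 1.5, y_paper = 8.5.
posters enters the basis when its profit ≥ yᵀa₃ = 1.5·3 + 8.5·2 = 21.5.

21.5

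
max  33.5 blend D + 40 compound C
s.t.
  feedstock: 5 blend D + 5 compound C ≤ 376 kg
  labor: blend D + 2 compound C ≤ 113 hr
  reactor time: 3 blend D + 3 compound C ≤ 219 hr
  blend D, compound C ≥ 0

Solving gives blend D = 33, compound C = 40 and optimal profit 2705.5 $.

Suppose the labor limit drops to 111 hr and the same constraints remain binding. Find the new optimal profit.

Binding: labor and reactor time. Non-binding: feedstock (11 unused).
Slack constraints have shadow price 0 (complementary slackness).
Dual feasibility on the basic columns requires 1·y_labor + 3·y_reactor time = 33.5, 2·y_labor + 3·y_reactor time = 40.
→ y_labor = 6.5 and y_reactor time = 9.
Δz = y_labor·Δb = 6.5 × (-2) = -13, so new z* = 2705.5 − 13 = 2692.5.

2692.5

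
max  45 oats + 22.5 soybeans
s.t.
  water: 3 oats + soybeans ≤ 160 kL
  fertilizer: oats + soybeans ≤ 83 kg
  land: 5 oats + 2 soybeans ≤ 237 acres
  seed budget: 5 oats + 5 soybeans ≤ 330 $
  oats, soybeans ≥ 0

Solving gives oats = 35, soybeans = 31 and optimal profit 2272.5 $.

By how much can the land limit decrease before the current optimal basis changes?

Binding constraints: land, seed budget. The basis is B = [[5,2],[5,5]] with det 15.
Per unit decrease in land, x* moves by d = (-0.3333, 0.3333).
The basis stays optimal until oats reaches 0; allowable decrease = 105 acres.

105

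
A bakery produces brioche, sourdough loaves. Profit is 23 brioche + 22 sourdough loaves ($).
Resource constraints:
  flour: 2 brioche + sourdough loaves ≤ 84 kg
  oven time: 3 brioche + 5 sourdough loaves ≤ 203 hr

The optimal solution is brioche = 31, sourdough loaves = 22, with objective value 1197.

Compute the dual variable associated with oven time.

3

Both flour and oven time are binding at x*.
From A_Bᵀ y = c: 2·y_flour + 3·y_oven time = 23; 1·y_flour + 5·y_oven time = 22.
→ y_flour = 7 and y_oven time = 3.
Shadow price of oven time = 3.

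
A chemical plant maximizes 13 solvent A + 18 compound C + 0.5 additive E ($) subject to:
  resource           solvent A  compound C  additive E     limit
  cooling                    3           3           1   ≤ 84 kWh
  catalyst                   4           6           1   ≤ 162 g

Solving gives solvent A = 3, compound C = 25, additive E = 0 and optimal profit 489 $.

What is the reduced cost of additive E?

-3

At the optimum: cooling uses 84 of 84 (binding); catalyst uses 162 of 162 (binding).
Dual feasibility on the basic columns requires 3·y_cooling + 4·y_catalyst = 13, 3·y_cooling + 6·y_catalyst = 18.
Solving: y_cooling = 1, y_catalyst = 2.5.
Reduced cost of additive E: c₃ − yᵀa₃ = 0.5 − (1·1 + 2.5·1) = 0.5 − 3.5 = -3.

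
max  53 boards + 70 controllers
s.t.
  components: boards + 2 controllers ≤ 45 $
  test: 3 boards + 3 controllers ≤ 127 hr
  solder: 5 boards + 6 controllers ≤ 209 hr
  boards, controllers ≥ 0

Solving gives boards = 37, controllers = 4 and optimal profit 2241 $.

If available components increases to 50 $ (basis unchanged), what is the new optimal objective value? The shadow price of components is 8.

Δb = 5, so new z* = 2241 + (8)·(5) = 2241 + 40 = 2281.

2281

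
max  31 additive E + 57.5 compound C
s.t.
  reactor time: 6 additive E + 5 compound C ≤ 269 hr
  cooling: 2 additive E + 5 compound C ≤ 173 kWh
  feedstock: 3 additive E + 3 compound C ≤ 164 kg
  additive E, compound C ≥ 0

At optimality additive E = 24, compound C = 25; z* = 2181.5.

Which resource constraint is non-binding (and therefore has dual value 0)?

reactor time: 269/269 (binding)
cooling: 173/173 (binding)
feedstock: 147/164 (slack 17)
By complementary slackness, a constraint with positive slack has shadow price 0 → feedstock.

feedstock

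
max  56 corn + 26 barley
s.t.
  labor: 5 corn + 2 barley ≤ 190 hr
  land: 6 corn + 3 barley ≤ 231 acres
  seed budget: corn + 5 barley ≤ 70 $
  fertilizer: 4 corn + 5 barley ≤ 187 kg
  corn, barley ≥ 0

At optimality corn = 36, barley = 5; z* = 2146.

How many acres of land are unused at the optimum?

0

land used = 6·36 + 3·5 = 231; slack = 231 − 231 = 0.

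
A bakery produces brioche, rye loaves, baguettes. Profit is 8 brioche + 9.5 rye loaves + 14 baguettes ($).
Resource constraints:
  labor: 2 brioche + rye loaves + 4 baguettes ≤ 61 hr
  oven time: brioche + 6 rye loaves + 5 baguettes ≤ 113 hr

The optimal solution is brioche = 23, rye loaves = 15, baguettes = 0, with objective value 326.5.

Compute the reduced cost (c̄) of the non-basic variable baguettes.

Both labor and oven time are binding at x*.
Dual feasibility on the basic columns requires 2·y_labor + 1·y_oven time = 8, 1·y_labor + 6·y_oven time = 9.5.
Solving: y_labor = 3.5, y_oven time = 1.
Reduced cost of baguettes: c₃ − yᵀa₃ = 14 − (3.5·4 + 1·5) = 14 − 19 = -5.

-5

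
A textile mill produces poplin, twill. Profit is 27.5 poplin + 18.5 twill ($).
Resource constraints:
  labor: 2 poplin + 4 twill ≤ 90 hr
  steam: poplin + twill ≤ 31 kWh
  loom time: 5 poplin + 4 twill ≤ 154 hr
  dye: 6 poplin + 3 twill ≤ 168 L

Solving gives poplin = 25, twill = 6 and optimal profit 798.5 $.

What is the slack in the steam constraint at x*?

0

steam used = 1·25 + 1·6 = 31; slack = 31 − 31 = 0.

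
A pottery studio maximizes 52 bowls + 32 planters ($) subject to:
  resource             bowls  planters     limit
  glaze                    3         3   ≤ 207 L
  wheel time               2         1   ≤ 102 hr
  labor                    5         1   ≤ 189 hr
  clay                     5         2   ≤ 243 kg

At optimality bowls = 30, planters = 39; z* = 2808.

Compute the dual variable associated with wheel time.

At the optimum: glaze uses 207 of 207 (binding); wheel time uses 99 of 102 (slack = 3); labor uses 189 of 189 (binding); clay uses 228 of 243 (slack = 15).
Slack constraints have shadow price 0 (complementary slackness).
The binding rows give the dual system: 3·y_glaze + 5·y_labor = 52 and 3·y_glaze + 1·y_labor = 32.
→ y_glaze = 9 and y_labor = 5.
Shadow price of wheel time = 0.

0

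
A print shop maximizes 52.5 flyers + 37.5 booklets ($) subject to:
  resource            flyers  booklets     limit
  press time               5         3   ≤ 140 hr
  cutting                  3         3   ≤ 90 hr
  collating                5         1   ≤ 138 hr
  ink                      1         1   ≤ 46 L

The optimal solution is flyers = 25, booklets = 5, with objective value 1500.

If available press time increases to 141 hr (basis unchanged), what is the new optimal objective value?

1507.5

Check each constraint at x*: press time 140/140 (tight); cutting 90/90 (tight); collating 130/138 (slack 8); ink 30/46 (slack 16).
By complementary slackness, y = 0 for the non-binding constraints.
From A_Bᵀ y = c: 5·y_press time + 3·y_cutting = 52.5; 3·y_press time + 3·y_cutting = 37.5.
Solving: y_press time = 7.5, y_cutting = 5.
Δz = y_press time·Δb = 7.5 × (1) = 7.5, so new z* = 1500 + 7.5 = 1507.5.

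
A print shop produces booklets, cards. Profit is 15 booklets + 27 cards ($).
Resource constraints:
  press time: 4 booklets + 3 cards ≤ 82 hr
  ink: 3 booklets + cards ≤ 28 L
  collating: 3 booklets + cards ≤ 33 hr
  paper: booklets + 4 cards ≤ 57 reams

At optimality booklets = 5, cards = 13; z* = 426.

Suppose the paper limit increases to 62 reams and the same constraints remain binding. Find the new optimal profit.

456

Check each constraint at x*: press time 59/82 (slack 23); ink 28/28 (tight); collating 28/33 (slack 5); paper 57/57 (tight).
Since press time, collating are not tight, their duals are 0.
The binding rows give the dual system: 3·y_ink + 1·y_paper = 15 and 1·y_ink + 4·y_paper = 27.
Solving: y_ink = 3, y_paper = 6.
Δz = y_paper·Δb = 6 × (5) = 30, so new z* = 426 + 30 = 456.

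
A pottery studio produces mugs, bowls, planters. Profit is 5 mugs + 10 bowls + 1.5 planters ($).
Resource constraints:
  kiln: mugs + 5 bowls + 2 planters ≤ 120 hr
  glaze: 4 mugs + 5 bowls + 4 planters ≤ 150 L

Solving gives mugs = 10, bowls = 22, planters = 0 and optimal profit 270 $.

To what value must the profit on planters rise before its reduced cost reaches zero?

6

At the optimum: kiln uses 120 of 120 (binding); glaze uses 150 of 150 (binding).
Dual feasibility on the basic columns requires 1·y_kiln + 4·y_glaze = 5, 5·y_kiln + 5·y_glaze = 10.
→ y_kiln = 1 and y_glaze = 1.
planters enters the basis when its profit ≥ yᵀa₃ = 1·2 + 1·4 = 6.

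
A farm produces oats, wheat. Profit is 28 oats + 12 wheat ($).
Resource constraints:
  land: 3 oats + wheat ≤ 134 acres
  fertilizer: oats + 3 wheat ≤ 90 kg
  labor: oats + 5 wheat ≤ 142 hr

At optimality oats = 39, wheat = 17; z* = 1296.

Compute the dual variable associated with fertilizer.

Binding: land and fertilizer. Non-binding: labor (18 unused).
Slack constraints have shadow price 0 (complementary slackness).
Dual feasibility on the basic columns requires 3·y_land + 1·y_fertilizer = 28, 1·y_land + 3·y_fertilizer = 12.
Solving: y_land = 9, y_fertilizer = 1.
Shadow price of fertilizer = 1.

1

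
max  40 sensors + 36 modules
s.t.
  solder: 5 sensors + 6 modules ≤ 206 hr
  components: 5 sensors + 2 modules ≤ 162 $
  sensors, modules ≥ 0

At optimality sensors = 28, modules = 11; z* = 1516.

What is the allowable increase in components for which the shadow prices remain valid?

44

Binding constraints: solder, components. The basis is B = [[5,6],[5,2]] with det -20.
Per unit increase in components, x* moves by d = (0.3, -0.25).
The basis stays optimal until modules reaches 0; allowable increase = 44 $.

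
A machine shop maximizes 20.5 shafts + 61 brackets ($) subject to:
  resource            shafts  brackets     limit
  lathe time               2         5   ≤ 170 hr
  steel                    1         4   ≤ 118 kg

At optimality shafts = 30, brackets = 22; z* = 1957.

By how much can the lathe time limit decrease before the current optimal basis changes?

22.5

Binding constraints: lathe time, steel. The basis is B = [[2,5],[1,4]] with det 3.
Per unit decrease in lathe time, x* moves by d = (-1.3333, 0.3333).
The basis stays optimal until shafts reaches 0; allowable decrease = 22.5 hr.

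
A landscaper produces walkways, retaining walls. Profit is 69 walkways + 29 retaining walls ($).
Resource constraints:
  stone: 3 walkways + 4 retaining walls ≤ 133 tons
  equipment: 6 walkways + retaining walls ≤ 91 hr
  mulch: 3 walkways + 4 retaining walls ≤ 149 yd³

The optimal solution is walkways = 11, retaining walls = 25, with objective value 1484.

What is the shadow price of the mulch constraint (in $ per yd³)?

0

Check each constraint at x*: stone 133/133 (tight); equipment 91/91 (tight); mulch 133/149 (slack 16).
By complementary slackness, y = 0 for the non-binding constraint.
The binding rows give the dual system: 3·y_stone + 6·y_equipment = 69 and 4·y_stone + 1·y_equipment = 29.
This yields shadow prices y_stone = 5, y_equipment = 9.
Shadow price of mulch = 0.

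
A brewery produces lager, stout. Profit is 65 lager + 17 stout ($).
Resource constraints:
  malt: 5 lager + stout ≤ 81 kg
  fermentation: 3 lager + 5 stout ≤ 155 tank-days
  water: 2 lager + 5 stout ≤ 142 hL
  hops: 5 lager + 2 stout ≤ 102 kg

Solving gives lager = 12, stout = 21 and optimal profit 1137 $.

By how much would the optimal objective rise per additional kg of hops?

Binding: malt and hops. Non-binding: fermentation (14 unused), water (13 unused).
Since fermentation, water are not tight, their duals are 0.
The binding rows give the dual system: 5·y_malt + 5·y_hops = 65 and 1·y_malt + 2·y_hops = 17.
Solving: y_malt = 9, y_hops = 4.
Shadow price of hops = 4.

4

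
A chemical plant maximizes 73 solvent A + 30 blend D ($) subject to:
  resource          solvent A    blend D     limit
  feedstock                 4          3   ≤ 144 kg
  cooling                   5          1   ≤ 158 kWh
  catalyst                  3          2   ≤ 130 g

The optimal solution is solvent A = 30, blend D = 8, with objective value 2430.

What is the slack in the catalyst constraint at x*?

24

catalyst used = 3·30 + 2·8 = 106; slack = 130 − 106 = 24.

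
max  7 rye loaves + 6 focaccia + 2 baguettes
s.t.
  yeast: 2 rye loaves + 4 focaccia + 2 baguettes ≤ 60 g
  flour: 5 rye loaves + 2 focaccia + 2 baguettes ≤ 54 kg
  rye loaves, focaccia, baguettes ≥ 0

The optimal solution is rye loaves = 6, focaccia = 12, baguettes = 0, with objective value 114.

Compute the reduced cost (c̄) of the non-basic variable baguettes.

At the optimum: yeast uses 60 of 60 (binding); flour uses 54 of 54 (binding).
Dual feasibility on the basic columns requires 2·y_yeast + 5·y_flour = 7, 4·y_yeast + 2·y_flour = 6.
Solving: y_yeast = 1, y_flour = 1.
Reduced cost of baguettes: c₃ − yᵀa₃ = 2 − (1·2 + 1·2) = 2 − 4 = -2.

-2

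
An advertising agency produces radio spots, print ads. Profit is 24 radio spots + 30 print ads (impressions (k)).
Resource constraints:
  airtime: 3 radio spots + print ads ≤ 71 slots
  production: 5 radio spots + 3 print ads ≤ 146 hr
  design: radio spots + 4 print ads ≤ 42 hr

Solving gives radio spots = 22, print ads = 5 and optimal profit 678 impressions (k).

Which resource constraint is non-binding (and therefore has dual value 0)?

airtime: 71/71 (binding)
production: 125/146 (slack 21)
design: 42/42 (binding)
By complementary slackness, a constraint with positive slack has shadow price 0 → production.

production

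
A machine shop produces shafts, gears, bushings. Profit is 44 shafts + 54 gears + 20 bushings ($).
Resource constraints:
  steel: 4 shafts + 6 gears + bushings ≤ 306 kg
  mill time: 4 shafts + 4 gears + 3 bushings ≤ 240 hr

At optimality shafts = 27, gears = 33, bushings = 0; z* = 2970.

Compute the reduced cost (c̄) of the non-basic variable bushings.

-3

At the optimum: steel uses 306 of 306 (binding); mill time uses 240 of 240 (binding).
The binding rows give the dual system: 4·y_steel + 4·y_mill time = 44 and 6·y_steel + 4·y_mill time = 54.
This yields shadow prices y_steel = 5, y_mill time = 6.
Reduced cost of bushings: c₃ − yᵀa₃ = 20 − (5·1 + 6·3) = 20 − 23 = -3.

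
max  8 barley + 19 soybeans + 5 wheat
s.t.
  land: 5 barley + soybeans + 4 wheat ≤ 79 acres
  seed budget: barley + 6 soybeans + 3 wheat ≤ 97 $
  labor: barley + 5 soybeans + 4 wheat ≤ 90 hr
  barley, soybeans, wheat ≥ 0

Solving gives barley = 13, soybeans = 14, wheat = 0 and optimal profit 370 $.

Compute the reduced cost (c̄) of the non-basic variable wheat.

At the optimum: land uses 79 of 79 (binding); seed budget uses 97 of 97 (binding); labor uses 83 of 90 (slack = 7).
Since labor is not tight, its dual is 0.
Dual feasibility on the basic columns requires 5·y_land + 1·y_seed budget = 8, 1·y_land + 6·y_seed budget = 19.
→ y_land = 1 and y_seed budget = 3.
Reduced cost of wheat: c₃ − yᵀa₃ = 5 − (1·4 + 3·3) = 5 − 13 = -8.

-8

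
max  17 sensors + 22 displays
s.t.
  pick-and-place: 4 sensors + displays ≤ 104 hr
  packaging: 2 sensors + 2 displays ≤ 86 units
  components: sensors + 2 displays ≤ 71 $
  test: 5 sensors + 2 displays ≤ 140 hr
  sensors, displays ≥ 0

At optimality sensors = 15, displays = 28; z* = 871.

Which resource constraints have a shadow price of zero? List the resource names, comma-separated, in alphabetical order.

pick-and-place, test

pick-and-place: 88/104 (slack 16)
packaging: 86/86 (binding)
components: 71/71 (binding)
test: 131/140 (slack 9)
By complementary slackness, a constraint with positive slack has shadow price 0 → pick-and-place, test.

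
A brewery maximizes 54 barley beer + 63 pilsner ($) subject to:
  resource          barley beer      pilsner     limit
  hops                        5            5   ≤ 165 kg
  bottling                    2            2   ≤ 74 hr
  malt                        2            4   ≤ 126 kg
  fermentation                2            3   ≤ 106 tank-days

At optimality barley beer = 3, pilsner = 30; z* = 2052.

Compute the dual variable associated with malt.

4.5

Check each constraint at x*: hops 165/165 (tight); bottling 66/74 (slack 8); malt 126/126 (tight); fermentation 96/106 (slack 10).
Slack constraints have shadow price 0 (complementary slackness).
From A_Bᵀ y = c: 5·y_hops + 2·y_malt = 54; 5·y_hops + 4·y_malt = 63.
This yields shadow prices y_hops = 9, y_malt = 4.5.
Shadow price of malt = 4.5.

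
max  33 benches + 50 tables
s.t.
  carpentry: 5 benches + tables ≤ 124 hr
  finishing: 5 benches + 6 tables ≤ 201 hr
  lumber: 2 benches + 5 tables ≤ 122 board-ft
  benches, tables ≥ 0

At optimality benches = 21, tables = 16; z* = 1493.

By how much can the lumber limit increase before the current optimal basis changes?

45.5

Binding constraints: finishing, lumber. The basis is B = [[5,6],[2,5]] with det 13.
Per unit increase in lumber, x* moves by d = (-0.4615, 0.3846).
The basis stays optimal until benches reaches 0; allowable increase = 45.5 board-ft.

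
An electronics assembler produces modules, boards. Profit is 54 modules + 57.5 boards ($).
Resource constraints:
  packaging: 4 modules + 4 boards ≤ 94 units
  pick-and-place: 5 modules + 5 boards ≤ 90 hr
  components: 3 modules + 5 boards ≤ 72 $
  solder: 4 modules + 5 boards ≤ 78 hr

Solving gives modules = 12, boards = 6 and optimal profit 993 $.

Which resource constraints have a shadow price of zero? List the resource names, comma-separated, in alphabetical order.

components, packaging

packaging: 72/94 (slack 22)
pick-and-place: 90/90 (binding)
components: 66/72 (slack 6)
solder: 78/78 (binding)
By complementary slackness, a constraint with positive slack has shadow price 0 → components, packaging.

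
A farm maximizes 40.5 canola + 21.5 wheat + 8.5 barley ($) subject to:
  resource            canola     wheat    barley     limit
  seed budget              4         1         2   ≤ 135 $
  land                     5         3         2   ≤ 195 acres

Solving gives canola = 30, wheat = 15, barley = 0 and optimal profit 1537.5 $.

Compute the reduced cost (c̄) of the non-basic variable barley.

-8.5

Check each constraint at x*: seed budget 135/135 (tight); land 195/195 (tight).
The binding rows give the dual system: 4·y_seed budget + 5·y_land = 40.5 and 1·y_seed budget + 3·y_land = 21.5.
This yields shadow prices y_seed budget = 2, y_land = 6.5.
Reduced cost of barley: c₃ − yᵀa₃ = 8.5 − (2·2 + 6.5·2) = 8.5 − 17 = -8.5.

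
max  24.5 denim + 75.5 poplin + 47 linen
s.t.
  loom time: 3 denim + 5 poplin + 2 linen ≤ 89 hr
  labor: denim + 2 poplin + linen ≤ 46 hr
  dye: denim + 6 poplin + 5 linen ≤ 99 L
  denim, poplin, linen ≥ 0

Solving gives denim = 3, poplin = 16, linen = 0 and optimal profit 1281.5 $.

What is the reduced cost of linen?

-4

Check each constraint at x*: loom time 89/89 (tight); labor 35/46 (slack 11); dye 99/99 (tight).
Since labor is not tight, its dual is 0.
Dual feasibility on the basic columns requires 3·y_loom time + 1·y_dye = 24.5, 5·y_loom time + 6·y_dye = 75.5.
This yields shadow prices y_loom time = 5.5, y_dye = 8.
Reduced cost of linen: c₃ − yᵀa₃ = 47 − (5.5·2 + 8·5) = 47 − 51 = -4.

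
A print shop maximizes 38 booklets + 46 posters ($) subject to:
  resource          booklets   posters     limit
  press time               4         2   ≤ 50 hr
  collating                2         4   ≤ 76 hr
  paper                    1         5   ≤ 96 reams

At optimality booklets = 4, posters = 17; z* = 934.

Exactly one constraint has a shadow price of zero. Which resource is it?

paper

press time: 50/50 (binding)
collating: 76/76 (binding)
paper: 89/96 (slack 7)
By complementary slackness, a constraint with positive slack has shadow price 0 → paper.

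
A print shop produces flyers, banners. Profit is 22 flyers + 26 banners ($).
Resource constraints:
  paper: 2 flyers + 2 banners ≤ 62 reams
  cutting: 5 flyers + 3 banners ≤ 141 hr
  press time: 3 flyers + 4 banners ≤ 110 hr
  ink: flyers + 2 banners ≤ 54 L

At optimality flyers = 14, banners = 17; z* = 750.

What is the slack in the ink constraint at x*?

6

ink used = 1·14 + 2·17 = 48; slack = 54 − 48 = 6.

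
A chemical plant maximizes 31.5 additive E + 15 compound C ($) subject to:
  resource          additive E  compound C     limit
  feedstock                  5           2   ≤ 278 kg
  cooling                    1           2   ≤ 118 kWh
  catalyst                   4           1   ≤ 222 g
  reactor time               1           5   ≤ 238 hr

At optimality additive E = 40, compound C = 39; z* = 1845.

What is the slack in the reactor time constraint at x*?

3

reactor time used = 1·40 + 5·39 = 235; slack = 238 − 235 = 3.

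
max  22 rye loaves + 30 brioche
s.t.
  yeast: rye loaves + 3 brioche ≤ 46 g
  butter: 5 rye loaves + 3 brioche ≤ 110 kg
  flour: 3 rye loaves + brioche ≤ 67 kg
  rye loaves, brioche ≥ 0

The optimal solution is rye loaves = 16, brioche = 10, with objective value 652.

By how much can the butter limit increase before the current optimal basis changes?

Binding constraints: yeast, butter. The basis is B = [[1,3],[5,3]] with det -12.
Per unit increase in butter, x* moves by d = (0.25, -0.0833).
The basis stays optimal until flour becomes binding; allowable increase = 13.5 kg.

13.5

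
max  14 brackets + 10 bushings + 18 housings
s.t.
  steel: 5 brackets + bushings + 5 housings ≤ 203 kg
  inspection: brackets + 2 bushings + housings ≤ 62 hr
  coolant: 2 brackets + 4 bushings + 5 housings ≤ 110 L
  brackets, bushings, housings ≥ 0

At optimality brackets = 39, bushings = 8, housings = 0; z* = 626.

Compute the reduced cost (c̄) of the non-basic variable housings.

At the optimum: steel uses 203 of 203 (binding); inspection uses 55 of 62 (slack = 7); coolant uses 110 of 110 (binding).
By complementary slackness, y = 0 for the non-binding constraint.
From A_Bᵀ y = c: 5·y_steel + 2·y_coolant = 14; 1·y_steel + 4·y_coolant = 10.
This yields shadow prices y_steel = 2, y_coolant = 2.
Reduced cost of housings: c₃ − yᵀa₃ = 18 − (2·5 + 2·5) = 18 − 20 = -2.

-2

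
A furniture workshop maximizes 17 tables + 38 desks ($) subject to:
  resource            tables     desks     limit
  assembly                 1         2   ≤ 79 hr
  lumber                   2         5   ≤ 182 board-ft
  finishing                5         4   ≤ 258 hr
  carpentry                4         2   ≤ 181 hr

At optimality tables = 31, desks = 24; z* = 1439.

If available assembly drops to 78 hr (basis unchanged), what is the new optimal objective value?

Binding: assembly and lumber. Non-binding: finishing (7 unused), carpentry (9 unused).
Slack constraints have shadow price 0 (complementary slackness).
The binding rows give the dual system: 1·y_assembly + 2·y_lumber = 17 and 2·y_assembly + 5·y_lumber = 38.
This yields shadow prices y_assembly = 9, y_lumber = 4.
Δz = y_assembly·Δb = 9 × (-1) = -9, so new z* = 1439 − 9 = 1430.

1430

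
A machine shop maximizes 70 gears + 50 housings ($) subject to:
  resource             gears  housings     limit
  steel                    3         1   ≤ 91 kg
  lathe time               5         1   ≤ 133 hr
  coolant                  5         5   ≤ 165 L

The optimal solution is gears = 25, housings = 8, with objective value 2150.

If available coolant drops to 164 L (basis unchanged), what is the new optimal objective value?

At the optimum: steel uses 83 of 91 (slack = 8); lathe time uses 133 of 133 (binding); coolant uses 165 of 165 (binding).
Since steel is not tight, its dual is 0.
From A_Bᵀ y = c: 5·y_lathe time + 5·y_coolant = 70; 1·y_lathe time + 5·y_coolant = 50.
Solving: y_lathe time = 5, y_coolant = 9.
Δz = y_coolant·Δb = 9 × (-1) = -9, so new z* = 2150 − 9 = 2141.

2141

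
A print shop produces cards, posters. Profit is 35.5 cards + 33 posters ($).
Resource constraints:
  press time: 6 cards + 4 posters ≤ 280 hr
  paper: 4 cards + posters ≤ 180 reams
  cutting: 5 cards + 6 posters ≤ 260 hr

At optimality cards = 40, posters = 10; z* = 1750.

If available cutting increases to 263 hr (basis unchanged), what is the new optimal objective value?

Check each constraint at x*: press time 280/280 (tight); paper 170/180 (slack 10); cutting 260/260 (tight).
Slack constraints have shadow price 0 (complementary slackness).
Dual feasibility on the basic columns requires 6·y_press time + 5·y_cutting = 35.5, 4·y_press time + 6·y_cutting = 33.
Solving: y_press time = 3, y_cutting = 3.5.
Δz = y_cutting·Δb = 3.5 × (3) = 10.5, so new z* = 1750 + 10.5 = 1760.5.

1760.5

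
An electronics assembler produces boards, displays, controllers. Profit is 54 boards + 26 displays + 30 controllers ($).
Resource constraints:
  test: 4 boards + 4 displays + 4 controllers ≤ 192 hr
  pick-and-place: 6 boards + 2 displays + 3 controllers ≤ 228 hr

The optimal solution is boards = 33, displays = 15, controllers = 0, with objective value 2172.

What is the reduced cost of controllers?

Both test and pick-and-place are binding at x*.
Dual feasibility on the basic columns requires 4·y_test + 6·y_pick-and-place = 54, 4·y_test + 2·y_pick-and-place = 26.
Solving: y_test = 3, y_pick-and-place = 7.
Reduced cost of controllers: c₃ − yᵀa₃ = 30 − (3·4 + 7·3) = 30 − 33 = -3.

-3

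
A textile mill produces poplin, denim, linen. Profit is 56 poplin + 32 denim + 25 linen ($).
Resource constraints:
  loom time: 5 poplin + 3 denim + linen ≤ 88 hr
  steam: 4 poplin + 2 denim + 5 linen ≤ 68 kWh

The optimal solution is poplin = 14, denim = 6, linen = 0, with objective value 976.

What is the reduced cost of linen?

-3

Both loom time and steam are binding at x*.
Dual feasibility on the basic columns requires 5·y_loom time + 4·y_steam = 56, 3·y_loom time + 2·y_steam = 32.
→ y_loom time = 8 and y_steam = 4.
Reduced cost of linen: c₃ − yᵀa₃ = 25 − (8·1 + 4·5) = 25 − 28 = -3.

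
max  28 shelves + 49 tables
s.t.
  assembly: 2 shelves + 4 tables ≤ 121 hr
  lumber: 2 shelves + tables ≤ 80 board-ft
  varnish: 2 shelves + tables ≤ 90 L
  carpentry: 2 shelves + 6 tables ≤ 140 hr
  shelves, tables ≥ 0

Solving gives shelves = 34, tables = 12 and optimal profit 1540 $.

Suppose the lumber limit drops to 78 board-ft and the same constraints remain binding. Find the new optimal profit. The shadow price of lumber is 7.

1526

Δb = -2, so new z* = 1540 + (7)·(-2) = 1540 − 14 = 1526.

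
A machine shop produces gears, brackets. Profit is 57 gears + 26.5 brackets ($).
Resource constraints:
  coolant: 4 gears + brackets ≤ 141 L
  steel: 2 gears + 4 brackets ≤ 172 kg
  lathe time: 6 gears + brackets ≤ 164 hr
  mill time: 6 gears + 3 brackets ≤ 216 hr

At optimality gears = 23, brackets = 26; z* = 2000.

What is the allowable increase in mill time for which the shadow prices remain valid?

Binding constraints: lathe time, mill time. The basis is B = [[6,1],[6,3]] with det 12.
Per unit increase in mill time, x* moves by d = (-0.0833, 0.5).
The basis stays optimal until steel becomes binding; allowable increase = 12 hr.

12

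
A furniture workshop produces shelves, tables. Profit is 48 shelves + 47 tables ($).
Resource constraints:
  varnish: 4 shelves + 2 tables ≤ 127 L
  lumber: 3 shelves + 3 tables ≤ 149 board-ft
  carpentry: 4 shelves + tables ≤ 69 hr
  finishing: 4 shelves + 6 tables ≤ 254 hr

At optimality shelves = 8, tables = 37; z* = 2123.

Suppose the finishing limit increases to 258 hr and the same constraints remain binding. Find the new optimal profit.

2151

Check each constraint at x*: varnish 106/127 (slack 21); lumber 135/149 (slack 14); carpentry 69/69 (tight); finishing 254/254 (tight).
Since varnish, lumber are not tight, their duals are 0.
Dual feasibility on the basic columns requires 4·y_carpentry + 4·y_finishing = 48, 1·y_carpentry + 6·y_finishing = 47.
Solving: y_carpentry = 5, y_finishing = 7.
Δz = y_finishing·Δb = 7 × (4) = 28, so new z* = 2123 + 28 = 2151.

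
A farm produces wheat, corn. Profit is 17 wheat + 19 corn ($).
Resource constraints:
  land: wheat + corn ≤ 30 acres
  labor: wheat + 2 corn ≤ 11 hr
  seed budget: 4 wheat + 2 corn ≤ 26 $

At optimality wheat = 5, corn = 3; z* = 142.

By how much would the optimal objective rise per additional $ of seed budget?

2.5

Binding: labor and seed budget. Non-binding: land (22 unused).
Since land is not tight, its dual is 0.
From A_Bᵀ y = c: 1·y_labor + 4·y_seed budget = 17; 2·y_labor + 2·y_seed budget = 19.
→ y_labor = 7 and y_seed budget = 2.5.
Shadow price of seed budget = 2.5.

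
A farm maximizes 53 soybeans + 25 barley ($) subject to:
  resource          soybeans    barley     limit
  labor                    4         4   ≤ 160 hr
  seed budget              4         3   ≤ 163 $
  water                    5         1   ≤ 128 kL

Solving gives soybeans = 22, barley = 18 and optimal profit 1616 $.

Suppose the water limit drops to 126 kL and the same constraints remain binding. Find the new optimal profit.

Binding: labor and water. Non-binding: seed budget (21 unused).
By complementary slackness, y = 0 for the non-binding constraint.
The binding rows give the dual system: 4·y_labor + 5·y_water = 53 and 4·y_labor + 1·y_water = 25.
Solving: y_labor = 4.5, y_water = 7.
Δz = y_water·Δb = 7 × (-2) = -14, so new z* = 1616 − 14 = 1602.

1602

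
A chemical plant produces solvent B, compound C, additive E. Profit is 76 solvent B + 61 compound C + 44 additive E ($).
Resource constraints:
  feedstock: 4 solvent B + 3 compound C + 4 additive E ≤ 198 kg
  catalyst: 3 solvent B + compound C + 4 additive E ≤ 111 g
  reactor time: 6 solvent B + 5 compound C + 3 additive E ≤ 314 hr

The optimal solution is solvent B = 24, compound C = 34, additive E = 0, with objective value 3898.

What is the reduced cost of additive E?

-8

At the optimum: feedstock uses 198 of 198 (binding); catalyst uses 106 of 111 (slack = 5); reactor time uses 314 of 314 (binding).
By complementary slackness, y = 0 for the non-binding constraint.
From A_Bᵀ y = c: 4·y_feedstock + 6·y_reactor time = 76; 3·y_feedstock + 5·y_reactor time = 61.
This yields shadow prices y_feedstock = 7, y_reactor time = 8.
Reduced cost of additive E: c₃ − yᵀa₃ = 44 − (7·4 + 8·3) = 44 − 52 = -8.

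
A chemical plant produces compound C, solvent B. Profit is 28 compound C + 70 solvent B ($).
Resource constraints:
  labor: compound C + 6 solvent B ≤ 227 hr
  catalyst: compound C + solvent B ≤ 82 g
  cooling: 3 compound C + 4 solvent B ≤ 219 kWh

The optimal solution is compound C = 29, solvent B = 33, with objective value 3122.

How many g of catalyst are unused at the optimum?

catalyst used = 1·29 + 1·33 = 62; slack = 82 − 62 = 20.

20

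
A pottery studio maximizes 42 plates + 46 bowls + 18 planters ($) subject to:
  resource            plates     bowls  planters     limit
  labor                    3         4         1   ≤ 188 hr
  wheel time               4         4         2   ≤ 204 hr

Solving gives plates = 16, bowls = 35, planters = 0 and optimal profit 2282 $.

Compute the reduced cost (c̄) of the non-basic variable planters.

-1

At the optimum: labor uses 188 of 188 (binding); wheel time uses 204 of 204 (binding).
From A_Bᵀ y = c: 3·y_labor + 4·y_wheel time = 42; 4·y_labor + 4·y_wheel time = 46.
Solving: y_labor = 4, y_wheel time = 7.5.
Reduced cost of planters: c₃ − yᵀa₃ = 18 − (4·1 + 7.5·2) = 18 − 19 = -1.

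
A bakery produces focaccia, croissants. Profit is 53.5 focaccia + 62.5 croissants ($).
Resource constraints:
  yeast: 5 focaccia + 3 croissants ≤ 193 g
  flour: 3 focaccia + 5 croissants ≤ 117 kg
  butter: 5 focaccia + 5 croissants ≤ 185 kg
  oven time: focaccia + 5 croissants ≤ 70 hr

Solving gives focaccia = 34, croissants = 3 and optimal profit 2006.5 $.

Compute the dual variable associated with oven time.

Binding: flour and butter. Non-binding: yeast (14 unused), oven time (21 unused).
Since yeast, oven time are not tight, their duals are 0.
From A_Bᵀ y = c: 3·y_flour + 5·y_butter = 53.5; 5·y_flour + 5·y_butter = 62.5.
→ y_flour = 4.5 and y_butter = 8.
Shadow price of oven time = 0.

0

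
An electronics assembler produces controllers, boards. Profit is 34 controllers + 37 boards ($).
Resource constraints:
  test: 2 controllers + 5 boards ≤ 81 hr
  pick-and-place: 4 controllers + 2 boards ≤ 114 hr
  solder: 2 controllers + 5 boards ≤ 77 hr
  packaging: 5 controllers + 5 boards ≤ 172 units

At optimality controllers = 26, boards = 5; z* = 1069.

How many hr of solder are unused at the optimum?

0

solder used = 2·26 + 5·5 = 77; slack = 77 − 77 = 0.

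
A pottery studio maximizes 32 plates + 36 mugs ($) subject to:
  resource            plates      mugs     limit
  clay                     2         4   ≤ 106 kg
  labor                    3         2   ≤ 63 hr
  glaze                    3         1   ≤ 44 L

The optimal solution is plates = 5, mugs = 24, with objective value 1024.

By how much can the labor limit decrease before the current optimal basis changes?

Binding constraints: clay, labor. The basis is B = [[2,4],[3,2]] with det -8.
Per unit decrease in labor, x* moves by d = (-0.5, 0.25).
The basis stays optimal until plates reaches 0; allowable decrease = 10 hr.

10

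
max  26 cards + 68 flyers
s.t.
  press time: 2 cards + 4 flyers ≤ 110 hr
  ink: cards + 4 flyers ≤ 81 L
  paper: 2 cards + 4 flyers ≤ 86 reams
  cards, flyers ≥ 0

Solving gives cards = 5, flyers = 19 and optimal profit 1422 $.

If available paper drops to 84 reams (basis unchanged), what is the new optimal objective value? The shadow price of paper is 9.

Δb = -2, so new z* = 1422 + (9)·(-2) = 1422 − 18 = 1404.

1404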